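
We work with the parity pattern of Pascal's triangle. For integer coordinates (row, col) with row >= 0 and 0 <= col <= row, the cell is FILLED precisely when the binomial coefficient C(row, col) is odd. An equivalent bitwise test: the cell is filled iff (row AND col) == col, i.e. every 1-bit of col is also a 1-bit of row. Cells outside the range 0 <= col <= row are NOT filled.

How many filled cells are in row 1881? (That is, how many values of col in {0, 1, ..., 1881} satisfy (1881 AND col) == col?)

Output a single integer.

1881 in binary = 11101011001
popcount(1881) = number of 1-bits in 11101011001 = 7
A col c satisfies (1881 AND c) == c iff every set bit of c is also set in 1881; each of the 7 set bits of 1881 can independently be on or off in c.
count = 2^7 = 128

Answer: 128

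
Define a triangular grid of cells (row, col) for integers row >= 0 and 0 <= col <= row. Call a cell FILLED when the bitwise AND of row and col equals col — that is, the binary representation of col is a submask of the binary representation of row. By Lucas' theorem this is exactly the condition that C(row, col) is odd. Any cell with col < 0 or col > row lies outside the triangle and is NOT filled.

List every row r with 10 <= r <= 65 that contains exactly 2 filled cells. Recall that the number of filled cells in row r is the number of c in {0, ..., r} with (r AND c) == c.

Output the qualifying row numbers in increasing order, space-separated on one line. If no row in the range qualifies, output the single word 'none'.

Answer: 16 32 64

Derivation:
Row r has 2^popcount(r) filled cells, so we need popcount(r) = log2(2) = 1.
Scan r = 10..65 and keep those with exactly 1 one-bits:
r=10=1010 popcount=2 -> skip
r=11=1011 popcount=3 -> skip
r=12=1100 popcount=2 -> skip
r=13=1101 popcount=3 -> skip
r=14=1110 popcount=3 -> skip
r=15=1111 popcount=4 -> skip
r=16=10000 popcount=1 -> KEEP
r=17=10001 popcount=2 -> skip
r=18=10010 popcount=2 -> skip
r=19=10011 popcount=3 -> skip
r=20=10100 popcount=2 -> skip
r=21=10101 popcount=3 -> skip
r=22=10110 popcount=3 -> skip
r=23=10111 popcount=4 -> skip
r=24=11000 popcount=2 -> skip
r=25=11001 popcount=3 -> skip
r=26=11010 popcount=3 -> skip
r=27=11011 popcount=4 -> skip
r=28=11100 popcount=3 -> skip
r=29=11101 popcount=4 -> skip
r=30=11110 popcount=4 -> skip
r=31=11111 popcount=5 -> skip
r=32=100000 popcount=1 -> KEEP
r=33=100001 popcount=2 -> skip
r=34=100010 popcount=2 -> skip
r=35=100011 popcount=3 -> skip
r=36=100100 popcount=2 -> skip
r=37=100101 popcount=3 -> skip
r=38=100110 popcount=3 -> skip
r=39=100111 popcount=4 -> skip
r=40=101000 popcount=2 -> skip
r=41=101001 popcount=3 -> skip
r=42=101010 popcount=3 -> skip
r=43=101011 popcount=4 -> skip
r=44=101100 popcount=3 -> skip
r=45=101101 popcount=4 -> skip
r=46=101110 popcount=4 -> skip
r=47=101111 popcount=5 -> skip
r=48=110000 popcount=2 -> skip
r=49=110001 popcount=3 -> skip
r=50=110010 popcount=3 -> skip
r=51=110011 popcount=4 -> skip
r=52=110100 popcount=3 -> skip
r=53=110101 popcount=4 -> skip
r=54=110110 popcount=4 -> skip
r=55=110111 popcount=5 -> skip
r=56=111000 popcount=3 -> skip
r=57=111001 popcount=4 -> skip
r=58=111010 popcount=4 -> skip
r=59=111011 popcount=5 -> skip
r=60=111100 popcount=4 -> skip
r=61=111101 popcount=5 -> skip
r=62=111110 popcount=5 -> skip
r=63=111111 popcount=6 -> skip
r=64=1000000 popcount=1 -> KEEP
r=65=1000001 popcount=2 -> skip
Kept rows: 16 32 64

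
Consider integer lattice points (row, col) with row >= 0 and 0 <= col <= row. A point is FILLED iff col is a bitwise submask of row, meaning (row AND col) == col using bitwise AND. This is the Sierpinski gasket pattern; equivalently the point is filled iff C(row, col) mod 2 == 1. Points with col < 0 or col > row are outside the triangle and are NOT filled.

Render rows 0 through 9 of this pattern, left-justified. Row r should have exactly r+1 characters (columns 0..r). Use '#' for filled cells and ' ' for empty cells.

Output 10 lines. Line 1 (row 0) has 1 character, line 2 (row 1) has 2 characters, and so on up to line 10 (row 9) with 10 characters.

r0=0: #
r1=1: ##
r2=10: # #
r3=11: ####
r4=100: #   #
r5=101: ##  ##
r6=110: # # # #
r7=111: ########
r8=1000: #       #
r9=1001: ##      ##

Answer: #
##
# #
####
#   #
##  ##
# # # #
########
#       #
##      ##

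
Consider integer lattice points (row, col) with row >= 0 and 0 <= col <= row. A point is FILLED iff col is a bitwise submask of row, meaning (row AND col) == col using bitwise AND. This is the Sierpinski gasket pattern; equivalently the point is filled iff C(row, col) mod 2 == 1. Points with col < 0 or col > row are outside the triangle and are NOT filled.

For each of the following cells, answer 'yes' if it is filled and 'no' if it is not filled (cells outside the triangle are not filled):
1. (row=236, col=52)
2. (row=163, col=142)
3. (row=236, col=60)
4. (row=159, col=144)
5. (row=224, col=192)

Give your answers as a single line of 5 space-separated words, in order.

Answer: no no no yes yes

Derivation:
(236,52): row=0b11101100, col=0b110100, row AND col = 0b100100 = 36; 36 != 52 -> empty
(163,142): row=0b10100011, col=0b10001110, row AND col = 0b10000010 = 130; 130 != 142 -> empty
(236,60): row=0b11101100, col=0b111100, row AND col = 0b101100 = 44; 44 != 60 -> empty
(159,144): row=0b10011111, col=0b10010000, row AND col = 0b10010000 = 144; 144 == 144 -> filled
(224,192): row=0b11100000, col=0b11000000, row AND col = 0b11000000 = 192; 192 == 192 -> filled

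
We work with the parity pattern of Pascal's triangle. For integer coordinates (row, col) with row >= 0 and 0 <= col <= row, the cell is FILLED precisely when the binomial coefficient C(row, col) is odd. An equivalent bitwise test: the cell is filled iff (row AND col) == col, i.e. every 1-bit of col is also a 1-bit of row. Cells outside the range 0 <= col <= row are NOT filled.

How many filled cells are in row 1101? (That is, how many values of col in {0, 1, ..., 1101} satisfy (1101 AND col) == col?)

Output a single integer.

Answer: 32

Derivation:
1101 in binary = 10001001101
popcount(1101) = number of 1-bits in 10001001101 = 5
A col c satisfies (1101 AND c) == c iff every set bit of c is also set in 1101; each of the 5 set bits of 1101 can independently be on or off in c.
count = 2^5 = 32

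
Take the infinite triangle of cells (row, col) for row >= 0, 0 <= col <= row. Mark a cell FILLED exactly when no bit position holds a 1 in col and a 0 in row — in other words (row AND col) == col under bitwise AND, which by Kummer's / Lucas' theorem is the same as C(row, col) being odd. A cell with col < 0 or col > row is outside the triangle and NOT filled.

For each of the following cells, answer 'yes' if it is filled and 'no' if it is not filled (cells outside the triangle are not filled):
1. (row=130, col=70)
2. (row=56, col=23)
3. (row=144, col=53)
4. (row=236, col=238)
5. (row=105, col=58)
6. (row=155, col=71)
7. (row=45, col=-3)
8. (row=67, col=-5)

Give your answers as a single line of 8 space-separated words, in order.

Answer: no no no no no no no no

Derivation:
(130,70): row=0b10000010, col=0b1000110, row AND col = 0b10 = 2; 2 != 70 -> empty
(56,23): row=0b111000, col=0b10111, row AND col = 0b10000 = 16; 16 != 23 -> empty
(144,53): row=0b10010000, col=0b110101, row AND col = 0b10000 = 16; 16 != 53 -> empty
(236,238): col outside [0, 236] -> not filled
(105,58): row=0b1101001, col=0b111010, row AND col = 0b101000 = 40; 40 != 58 -> empty
(155,71): row=0b10011011, col=0b1000111, row AND col = 0b11 = 3; 3 != 71 -> empty
(45,-3): col outside [0, 45] -> not filled
(67,-5): col outside [0, 67] -> not filled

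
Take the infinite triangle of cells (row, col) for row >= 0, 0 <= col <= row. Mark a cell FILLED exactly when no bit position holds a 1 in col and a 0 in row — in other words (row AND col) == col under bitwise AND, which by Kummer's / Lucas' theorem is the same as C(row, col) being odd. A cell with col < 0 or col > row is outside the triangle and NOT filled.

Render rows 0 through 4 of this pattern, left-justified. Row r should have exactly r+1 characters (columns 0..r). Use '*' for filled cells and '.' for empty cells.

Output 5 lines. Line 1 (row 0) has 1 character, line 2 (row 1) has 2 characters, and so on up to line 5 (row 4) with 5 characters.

r0=0: *
r1=1: **
r2=10: *.*
r3=11: ****
r4=100: *...*

Answer: *
**
*.*
****
*...*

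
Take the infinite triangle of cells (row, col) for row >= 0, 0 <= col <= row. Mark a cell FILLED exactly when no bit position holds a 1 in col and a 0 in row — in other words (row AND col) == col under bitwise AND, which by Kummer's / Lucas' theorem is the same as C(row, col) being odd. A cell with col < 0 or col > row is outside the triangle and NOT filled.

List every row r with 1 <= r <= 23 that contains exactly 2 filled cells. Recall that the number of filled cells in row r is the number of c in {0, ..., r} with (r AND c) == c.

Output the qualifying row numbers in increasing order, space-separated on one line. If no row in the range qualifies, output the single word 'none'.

Answer: 1 2 4 8 16

Derivation:
Row r has 2^popcount(r) filled cells, so we need popcount(r) = log2(2) = 1.
Scan r = 1..23 and keep those with exactly 1 one-bits:
r=1=1 popcount=1 -> KEEP
r=2=10 popcount=1 -> KEEP
r=3=11 popcount=2 -> skip
r=4=100 popcount=1 -> KEEP
r=5=101 popcount=2 -> skip
r=6=110 popcount=2 -> skip
r=7=111 popcount=3 -> skip
r=8=1000 popcount=1 -> KEEP
r=9=1001 popcount=2 -> skip
r=10=1010 popcount=2 -> skip
r=11=1011 popcount=3 -> skip
r=12=1100 popcount=2 -> skip
r=13=1101 popcount=3 -> skip
r=14=1110 popcount=3 -> skip
r=15=1111 popcount=4 -> skip
r=16=10000 popcount=1 -> KEEP
r=17=10001 popcount=2 -> skip
r=18=10010 popcount=2 -> skip
r=19=10011 popcount=3 -> skip
r=20=10100 popcount=2 -> skip
r=21=10101 popcount=3 -> skip
r=22=10110 popcount=3 -> skip
r=23=10111 popcount=4 -> skip
Kept rows: 1 2 4 8 16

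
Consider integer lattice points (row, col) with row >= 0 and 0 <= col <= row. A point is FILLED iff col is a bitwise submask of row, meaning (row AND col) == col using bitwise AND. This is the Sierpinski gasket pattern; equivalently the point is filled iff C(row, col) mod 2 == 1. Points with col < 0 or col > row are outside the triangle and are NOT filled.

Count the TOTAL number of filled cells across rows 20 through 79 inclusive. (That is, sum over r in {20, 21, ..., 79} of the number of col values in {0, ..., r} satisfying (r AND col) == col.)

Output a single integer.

Answer: 792

Derivation:
r20=10100 pc2: +4 =4
r21=10101 pc3: +8 =12
r22=10110 pc3: +8 =20
r23=10111 pc4: +16 =36
r24=11000 pc2: +4 =40
r25=11001 pc3: +8 =48
r26=11010 pc3: +8 =56
r27=11011 pc4: +16 =72
r28=11100 pc3: +8 =80
r29=11101 pc4: +16 =96
r30=11110 pc4: +16 =112
r31=11111 pc5: +32 =144
r32=100000 pc1: +2 =146
r33=100001 pc2: +4 =150
r34=100010 pc2: +4 =154
r35=100011 pc3: +8 =162
r36=100100 pc2: +4 =166
r37=100101 pc3: +8 =174
r38=100110 pc3: +8 =182
r39=100111 pc4: +16 =198
r40=101000 pc2: +4 =202
r41=101001 pc3: +8 =210
r42=101010 pc3: +8 =218
r43=101011 pc4: +16 =234
r44=101100 pc3: +8 =242
r45=101101 pc4: +16 =258
r46=101110 pc4: +16 =274
r47=101111 pc5: +32 =306
r48=110000 pc2: +4 =310
r49=110001 pc3: +8 =318
r50=110010 pc3: +8 =326
r51=110011 pc4: +16 =342
r52=110100 pc3: +8 =350
r53=110101 pc4: +16 =366
r54=110110 pc4: +16 =382
r55=110111 pc5: +32 =414
r56=111000 pc3: +8 =422
r57=111001 pc4: +16 =438
r58=111010 pc4: +16 =454
r59=111011 pc5: +32 =486
r60=111100 pc4: +16 =502
r61=111101 pc5: +32 =534
r62=111110 pc5: +32 =566
r63=111111 pc6: +64 =630
r64=1000000 pc1: +2 =632
r65=1000001 pc2: +4 =636
r66=1000010 pc2: +4 =640
r67=1000011 pc3: +8 =648
r68=1000100 pc2: +4 =652
r69=1000101 pc3: +8 =660
r70=1000110 pc3: +8 =668
r71=1000111 pc4: +16 =684
r72=1001000 pc2: +4 =688
r73=1001001 pc3: +8 =696
r74=1001010 pc3: +8 =704
r75=1001011 pc4: +16 =720
r76=1001100 pc3: +8 =728
r77=1001101 pc4: +16 =744
r78=1001110 pc4: +16 =760
r79=1001111 pc5: +32 =792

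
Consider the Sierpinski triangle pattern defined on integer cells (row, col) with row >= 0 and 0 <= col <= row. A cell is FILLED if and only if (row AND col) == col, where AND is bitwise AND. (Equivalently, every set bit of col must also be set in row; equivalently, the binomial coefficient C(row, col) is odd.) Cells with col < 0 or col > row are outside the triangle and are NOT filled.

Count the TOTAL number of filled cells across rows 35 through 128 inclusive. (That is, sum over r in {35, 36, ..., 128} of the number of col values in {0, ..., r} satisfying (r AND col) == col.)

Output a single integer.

r35=100011 pc3: +8 =8
r36=100100 pc2: +4 =12
r37=100101 pc3: +8 =20
r38=100110 pc3: +8 =28
r39=100111 pc4: +16 =44
r40=101000 pc2: +4 =48
r41=101001 pc3: +8 =56
r42=101010 pc3: +8 =64
r43=101011 pc4: +16 =80
r44=101100 pc3: +8 =88
r45=101101 pc4: +16 =104
r46=101110 pc4: +16 =120
r47=101111 pc5: +32 =152
r48=110000 pc2: +4 =156
r49=110001 pc3: +8 =164
r50=110010 pc3: +8 =172
r51=110011 pc4: +16 =188
r52=110100 pc3: +8 =196
r53=110101 pc4: +16 =212
r54=110110 pc4: +16 =228
r55=110111 pc5: +32 =260
r56=111000 pc3: +8 =268
r57=111001 pc4: +16 =284
r58=111010 pc4: +16 =300
r59=111011 pc5: +32 =332
r60=111100 pc4: +16 =348
r61=111101 pc5: +32 =380
r62=111110 pc5: +32 =412
r63=111111 pc6: +64 =476
r64=1000000 pc1: +2 =478
r65=1000001 pc2: +4 =482
r66=1000010 pc2: +4 =486
r67=1000011 pc3: +8 =494
r68=1000100 pc2: +4 =498
r69=1000101 pc3: +8 =506
r70=1000110 pc3: +8 =514
r71=1000111 pc4: +16 =530
r72=1001000 pc2: +4 =534
r73=1001001 pc3: +8 =542
r74=1001010 pc3: +8 =550
r75=1001011 pc4: +16 =566
r76=1001100 pc3: +8 =574
r77=1001101 pc4: +16 =590
r78=1001110 pc4: +16 =606
r79=1001111 pc5: +32 =638
r80=1010000 pc2: +4 =642
r81=1010001 pc3: +8 =650
r82=1010010 pc3: +8 =658
r83=1010011 pc4: +16 =674
r84=1010100 pc3: +8 =682
r85=1010101 pc4: +16 =698
r86=1010110 pc4: +16 =714
r87=1010111 pc5: +32 =746
r88=1011000 pc3: +8 =754
r89=1011001 pc4: +16 =770
r90=1011010 pc4: +16 =786
r91=1011011 pc5: +32 =818
r92=1011100 pc4: +16 =834
r93=1011101 pc5: +32 =866
r94=1011110 pc5: +32 =898
r95=1011111 pc6: +64 =962
r96=1100000 pc2: +4 =966
r97=1100001 pc3: +8 =974
r98=1100010 pc3: +8 =982
r99=1100011 pc4: +16 =998
r100=1100100 pc3: +8 =1006
r101=1100101 pc4: +16 =1022
r102=1100110 pc4: +16 =1038
r103=1100111 pc5: +32 =1070
r104=1101000 pc3: +8 =1078
r105=1101001 pc4: +16 =1094
r106=1101010 pc4: +16 =1110
r107=1101011 pc5: +32 =1142
r108=1101100 pc4: +16 =1158
r109=1101101 pc5: +32 =1190
r110=1101110 pc5: +32 =1222
r111=1101111 pc6: +64 =1286
r112=1110000 pc3: +8 =1294
r113=1110001 pc4: +16 =1310
r114=1110010 pc4: +16 =1326
r115=1110011 pc5: +32 =1358
r116=1110100 pc4: +16 =1374
r117=1110101 pc5: +32 =1406
r118=1110110 pc5: +32 =1438
r119=1110111 pc6: +64 =1502
r120=1111000 pc4: +16 =1518
r121=1111001 pc5: +32 =1550
r122=1111010 pc5: +32 =1582
r123=1111011 pc6: +64 =1646
r124=1111100 pc5: +32 =1678
r125=1111101 pc6: +64 =1742
r126=1111110 pc6: +64 =1806
r127=1111111 pc7: +128 =1934
r128=10000000 pc1: +2 =1936

Answer: 1936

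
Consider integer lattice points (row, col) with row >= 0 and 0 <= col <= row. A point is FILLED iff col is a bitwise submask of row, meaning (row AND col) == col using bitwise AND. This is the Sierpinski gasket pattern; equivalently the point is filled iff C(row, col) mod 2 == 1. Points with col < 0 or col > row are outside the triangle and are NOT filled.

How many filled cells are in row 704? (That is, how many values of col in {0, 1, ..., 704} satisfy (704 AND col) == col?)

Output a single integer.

Answer: 8

Derivation:
704 in binary = 1011000000
popcount(704) = number of 1-bits in 1011000000 = 3
A col c satisfies (704 AND c) == c iff every set bit of c is also set in 704; each of the 3 set bits of 704 can independently be on or off in c.
count = 2^3 = 8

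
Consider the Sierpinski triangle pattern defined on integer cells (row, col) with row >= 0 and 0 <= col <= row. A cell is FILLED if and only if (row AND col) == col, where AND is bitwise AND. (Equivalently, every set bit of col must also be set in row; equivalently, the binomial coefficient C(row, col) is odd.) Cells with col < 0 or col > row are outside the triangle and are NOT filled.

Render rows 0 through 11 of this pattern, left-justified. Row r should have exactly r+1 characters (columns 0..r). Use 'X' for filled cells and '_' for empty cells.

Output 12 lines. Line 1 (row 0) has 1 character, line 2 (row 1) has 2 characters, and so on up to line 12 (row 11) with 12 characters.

Answer: X
XX
X_X
XXXX
X___X
XX__XX
X_X_X_X
XXXXXXXX
X_______X
XX______XX
X_X_____X_X
XXXX____XXXX

Derivation:
r0=0: X
r1=1: XX
r2=10: X_X
r3=11: XXXX
r4=100: X___X
r5=101: XX__XX
r6=110: X_X_X_X
r7=111: XXXXXXXX
r8=1000: X_______X
r9=1001: XX______XX
r10=1010: X_X_____X_X
r11=1011: XXXX____XXXX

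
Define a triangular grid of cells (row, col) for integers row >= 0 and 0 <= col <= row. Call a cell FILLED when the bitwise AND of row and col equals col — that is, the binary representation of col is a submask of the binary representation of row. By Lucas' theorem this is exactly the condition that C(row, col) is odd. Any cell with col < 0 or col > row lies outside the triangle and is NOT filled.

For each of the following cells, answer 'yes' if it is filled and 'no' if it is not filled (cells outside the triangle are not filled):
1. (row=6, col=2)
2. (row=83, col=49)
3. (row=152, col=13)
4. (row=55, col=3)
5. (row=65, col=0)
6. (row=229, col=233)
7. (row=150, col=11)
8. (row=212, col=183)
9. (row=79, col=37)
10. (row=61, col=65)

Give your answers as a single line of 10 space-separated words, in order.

(6,2): row=0b110, col=0b10, row AND col = 0b10 = 2; 2 == 2 -> filled
(83,49): row=0b1010011, col=0b110001, row AND col = 0b10001 = 17; 17 != 49 -> empty
(152,13): row=0b10011000, col=0b1101, row AND col = 0b1000 = 8; 8 != 13 -> empty
(55,3): row=0b110111, col=0b11, row AND col = 0b11 = 3; 3 == 3 -> filled
(65,0): row=0b1000001, col=0b0, row AND col = 0b0 = 0; 0 == 0 -> filled
(229,233): col outside [0, 229] -> not filled
(150,11): row=0b10010110, col=0b1011, row AND col = 0b10 = 2; 2 != 11 -> empty
(212,183): row=0b11010100, col=0b10110111, row AND col = 0b10010100 = 148; 148 != 183 -> empty
(79,37): row=0b1001111, col=0b100101, row AND col = 0b101 = 5; 5 != 37 -> empty
(61,65): col outside [0, 61] -> not filled

Answer: yes no no yes yes no no no no no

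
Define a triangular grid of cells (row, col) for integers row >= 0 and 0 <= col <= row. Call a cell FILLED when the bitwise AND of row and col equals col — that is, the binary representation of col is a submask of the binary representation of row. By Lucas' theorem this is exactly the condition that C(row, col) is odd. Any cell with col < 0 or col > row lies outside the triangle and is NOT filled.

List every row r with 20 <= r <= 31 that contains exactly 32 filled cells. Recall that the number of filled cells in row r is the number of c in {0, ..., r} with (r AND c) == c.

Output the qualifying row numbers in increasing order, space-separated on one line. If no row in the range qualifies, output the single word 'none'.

Row r has 2^popcount(r) filled cells, so we need popcount(r) = log2(32) = 5.
Scan r = 20..31 and keep those with exactly 5 one-bits:
r=20=10100 popcount=2 -> skip
r=21=10101 popcount=3 -> skip
r=22=10110 popcount=3 -> skip
r=23=10111 popcount=4 -> skip
r=24=11000 popcount=2 -> skip
r=25=11001 popcount=3 -> skip
r=26=11010 popcount=3 -> skip
r=27=11011 popcount=4 -> skip
r=28=11100 popcount=3 -> skip
r=29=11101 popcount=4 -> skip
r=30=11110 popcount=4 -> skip
r=31=11111 popcount=5 -> KEEP
Kept rows: 31

Answer: 31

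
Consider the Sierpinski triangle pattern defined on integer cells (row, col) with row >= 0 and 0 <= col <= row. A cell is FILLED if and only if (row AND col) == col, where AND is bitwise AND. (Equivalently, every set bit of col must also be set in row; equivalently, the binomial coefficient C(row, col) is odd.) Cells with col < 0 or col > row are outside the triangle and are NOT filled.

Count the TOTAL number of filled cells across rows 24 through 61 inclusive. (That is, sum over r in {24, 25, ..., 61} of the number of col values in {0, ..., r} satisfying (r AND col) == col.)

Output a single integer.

r24=11000 pc2: +4 =4
r25=11001 pc3: +8 =12
r26=11010 pc3: +8 =20
r27=11011 pc4: +16 =36
r28=11100 pc3: +8 =44
r29=11101 pc4: +16 =60
r30=11110 pc4: +16 =76
r31=11111 pc5: +32 =108
r32=100000 pc1: +2 =110
r33=100001 pc2: +4 =114
r34=100010 pc2: +4 =118
r35=100011 pc3: +8 =126
r36=100100 pc2: +4 =130
r37=100101 pc3: +8 =138
r38=100110 pc3: +8 =146
r39=100111 pc4: +16 =162
r40=101000 pc2: +4 =166
r41=101001 pc3: +8 =174
r42=101010 pc3: +8 =182
r43=101011 pc4: +16 =198
r44=101100 pc3: +8 =206
r45=101101 pc4: +16 =222
r46=101110 pc4: +16 =238
r47=101111 pc5: +32 =270
r48=110000 pc2: +4 =274
r49=110001 pc3: +8 =282
r50=110010 pc3: +8 =290
r51=110011 pc4: +16 =306
r52=110100 pc3: +8 =314
r53=110101 pc4: +16 =330
r54=110110 pc4: +16 =346
r55=110111 pc5: +32 =378
r56=111000 pc3: +8 =386
r57=111001 pc4: +16 =402
r58=111010 pc4: +16 =418
r59=111011 pc5: +32 =450
r60=111100 pc4: +16 =466
r61=111101 pc5: +32 =498

Answer: 498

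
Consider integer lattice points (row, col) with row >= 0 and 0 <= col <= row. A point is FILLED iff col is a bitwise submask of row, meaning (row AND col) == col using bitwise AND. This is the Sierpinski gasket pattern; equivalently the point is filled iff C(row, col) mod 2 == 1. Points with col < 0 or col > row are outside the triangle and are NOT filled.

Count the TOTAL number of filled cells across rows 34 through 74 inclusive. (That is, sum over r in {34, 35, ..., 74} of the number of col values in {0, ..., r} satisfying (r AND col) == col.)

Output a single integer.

Answer: 554

Derivation:
r34=100010 pc2: +4 =4
r35=100011 pc3: +8 =12
r36=100100 pc2: +4 =16
r37=100101 pc3: +8 =24
r38=100110 pc3: +8 =32
r39=100111 pc4: +16 =48
r40=101000 pc2: +4 =52
r41=101001 pc3: +8 =60
r42=101010 pc3: +8 =68
r43=101011 pc4: +16 =84
r44=101100 pc3: +8 =92
r45=101101 pc4: +16 =108
r46=101110 pc4: +16 =124
r47=101111 pc5: +32 =156
r48=110000 pc2: +4 =160
r49=110001 pc3: +8 =168
r50=110010 pc3: +8 =176
r51=110011 pc4: +16 =192
r52=110100 pc3: +8 =200
r53=110101 pc4: +16 =216
r54=110110 pc4: +16 =232
r55=110111 pc5: +32 =264
r56=111000 pc3: +8 =272
r57=111001 pc4: +16 =288
r58=111010 pc4: +16 =304
r59=111011 pc5: +32 =336
r60=111100 pc4: +16 =352
r61=111101 pc5: +32 =384
r62=111110 pc5: +32 =416
r63=111111 pc6: +64 =480
r64=1000000 pc1: +2 =482
r65=1000001 pc2: +4 =486
r66=1000010 pc2: +4 =490
r67=1000011 pc3: +8 =498
r68=1000100 pc2: +4 =502
r69=1000101 pc3: +8 =510
r70=1000110 pc3: +8 =518
r71=1000111 pc4: +16 =534
r72=1001000 pc2: +4 =538
r73=1001001 pc3: +8 =546
r74=1001010 pc3: +8 =554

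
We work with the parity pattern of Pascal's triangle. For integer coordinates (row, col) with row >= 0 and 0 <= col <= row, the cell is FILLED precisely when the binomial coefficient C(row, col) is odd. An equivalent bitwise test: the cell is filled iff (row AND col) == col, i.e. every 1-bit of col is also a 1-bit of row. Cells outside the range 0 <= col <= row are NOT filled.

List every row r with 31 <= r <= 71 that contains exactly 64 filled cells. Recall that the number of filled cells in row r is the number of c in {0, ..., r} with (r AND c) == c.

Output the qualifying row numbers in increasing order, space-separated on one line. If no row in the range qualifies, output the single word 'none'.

Answer: 63

Derivation:
Row r has 2^popcount(r) filled cells, so we need popcount(r) = log2(64) = 6.
Scan r = 31..71 and keep those with exactly 6 one-bits:
r=31=11111 popcount=5 -> skip
r=32=100000 popcount=1 -> skip
r=33=100001 popcount=2 -> skip
r=34=100010 popcount=2 -> skip
r=35=100011 popcount=3 -> skip
r=36=100100 popcount=2 -> skip
r=37=100101 popcount=3 -> skip
r=38=100110 popcount=3 -> skip
r=39=100111 popcount=4 -> skip
r=40=101000 popcount=2 -> skip
r=41=101001 popcount=3 -> skip
r=42=101010 popcount=3 -> skip
r=43=101011 popcount=4 -> skip
r=44=101100 popcount=3 -> skip
r=45=101101 popcount=4 -> skip
r=46=101110 popcount=4 -> skip
r=47=101111 popcount=5 -> skip
r=48=110000 popcount=2 -> skip
r=49=110001 popcount=3 -> skip
r=50=110010 popcount=3 -> skip
r=51=110011 popcount=4 -> skip
r=52=110100 popcount=3 -> skip
r=53=110101 popcount=4 -> skip
r=54=110110 popcount=4 -> skip
r=55=110111 popcount=5 -> skip
r=56=111000 popcount=3 -> skip
r=57=111001 popcount=4 -> skip
r=58=111010 popcount=4 -> skip
r=59=111011 popcount=5 -> skip
r=60=111100 popcount=4 -> skip
r=61=111101 popcount=5 -> skip
r=62=111110 popcount=5 -> skip
r=63=111111 popcount=6 -> KEEP
r=64=1000000 popcount=1 -> skip
r=65=1000001 popcount=2 -> skip
r=66=1000010 popcount=2 -> skip
r=67=1000011 popcount=3 -> skip
r=68=1000100 popcount=2 -> skip
r=69=1000101 popcount=3 -> skip
r=70=1000110 popcount=3 -> skip
r=71=1000111 popcount=4 -> skip
Kept rows: 63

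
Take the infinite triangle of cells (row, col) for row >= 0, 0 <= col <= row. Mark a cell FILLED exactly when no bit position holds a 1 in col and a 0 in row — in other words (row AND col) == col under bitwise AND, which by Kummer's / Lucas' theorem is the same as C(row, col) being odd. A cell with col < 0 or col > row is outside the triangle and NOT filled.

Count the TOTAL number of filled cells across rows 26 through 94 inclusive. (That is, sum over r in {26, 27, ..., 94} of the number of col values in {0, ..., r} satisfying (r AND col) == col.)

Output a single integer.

Answer: 1004

Derivation:
r26=11010 pc3: +8 =8
r27=11011 pc4: +16 =24
r28=11100 pc3: +8 =32
r29=11101 pc4: +16 =48
r30=11110 pc4: +16 =64
r31=11111 pc5: +32 =96
r32=100000 pc1: +2 =98
r33=100001 pc2: +4 =102
r34=100010 pc2: +4 =106
r35=100011 pc3: +8 =114
r36=100100 pc2: +4 =118
r37=100101 pc3: +8 =126
r38=100110 pc3: +8 =134
r39=100111 pc4: +16 =150
r40=101000 pc2: +4 =154
r41=101001 pc3: +8 =162
r42=101010 pc3: +8 =170
r43=101011 pc4: +16 =186
r44=101100 pc3: +8 =194
r45=101101 pc4: +16 =210
r46=101110 pc4: +16 =226
r47=101111 pc5: +32 =258
r48=110000 pc2: +4 =262
r49=110001 pc3: +8 =270
r50=110010 pc3: +8 =278
r51=110011 pc4: +16 =294
r52=110100 pc3: +8 =302
r53=110101 pc4: +16 =318
r54=110110 pc4: +16 =334
r55=110111 pc5: +32 =366
r56=111000 pc3: +8 =374
r57=111001 pc4: +16 =390
r58=111010 pc4: +16 =406
r59=111011 pc5: +32 =438
r60=111100 pc4: +16 =454
r61=111101 pc5: +32 =486
r62=111110 pc5: +32 =518
r63=111111 pc6: +64 =582
r64=1000000 pc1: +2 =584
r65=1000001 pc2: +4 =588
r66=1000010 pc2: +4 =592
r67=1000011 pc3: +8 =600
r68=1000100 pc2: +4 =604
r69=1000101 pc3: +8 =612
r70=1000110 pc3: +8 =620
r71=1000111 pc4: +16 =636
r72=1001000 pc2: +4 =640
r73=1001001 pc3: +8 =648
r74=1001010 pc3: +8 =656
r75=1001011 pc4: +16 =672
r76=1001100 pc3: +8 =680
r77=1001101 pc4: +16 =696
r78=1001110 pc4: +16 =712
r79=1001111 pc5: +32 =744
r80=1010000 pc2: +4 =748
r81=1010001 pc3: +8 =756
r82=1010010 pc3: +8 =764
r83=1010011 pc4: +16 =780
r84=1010100 pc3: +8 =788
r85=1010101 pc4: +16 =804
r86=1010110 pc4: +16 =820
r87=1010111 pc5: +32 =852
r88=1011000 pc3: +8 =860
r89=1011001 pc4: +16 =876
r90=1011010 pc4: +16 =892
r91=1011011 pc5: +32 =924
r92=1011100 pc4: +16 =940
r93=1011101 pc5: +32 =972
r94=1011110 pc5: +32 =1004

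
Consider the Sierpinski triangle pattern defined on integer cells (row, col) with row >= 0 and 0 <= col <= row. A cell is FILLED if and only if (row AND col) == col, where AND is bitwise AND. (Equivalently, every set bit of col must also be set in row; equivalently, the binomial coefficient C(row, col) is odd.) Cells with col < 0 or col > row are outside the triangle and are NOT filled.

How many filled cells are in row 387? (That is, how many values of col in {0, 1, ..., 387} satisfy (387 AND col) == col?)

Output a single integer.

387 in binary = 110000011
popcount(387) = number of 1-bits in 110000011 = 4
A col c satisfies (387 AND c) == c iff every set bit of c is also set in 387; each of the 4 set bits of 387 can independently be on or off in c.
count = 2^4 = 16

Answer: 16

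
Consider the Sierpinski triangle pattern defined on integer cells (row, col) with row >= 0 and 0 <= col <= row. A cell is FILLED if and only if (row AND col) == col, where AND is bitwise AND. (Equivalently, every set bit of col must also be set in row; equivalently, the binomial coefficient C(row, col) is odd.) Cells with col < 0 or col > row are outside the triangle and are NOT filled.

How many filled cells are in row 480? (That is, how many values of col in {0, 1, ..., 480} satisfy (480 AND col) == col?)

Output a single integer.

480 in binary = 111100000
popcount(480) = number of 1-bits in 111100000 = 4
A col c satisfies (480 AND c) == c iff every set bit of c is also set in 480; each of the 4 set bits of 480 can independently be on or off in c.
count = 2^4 = 16

Answer: 16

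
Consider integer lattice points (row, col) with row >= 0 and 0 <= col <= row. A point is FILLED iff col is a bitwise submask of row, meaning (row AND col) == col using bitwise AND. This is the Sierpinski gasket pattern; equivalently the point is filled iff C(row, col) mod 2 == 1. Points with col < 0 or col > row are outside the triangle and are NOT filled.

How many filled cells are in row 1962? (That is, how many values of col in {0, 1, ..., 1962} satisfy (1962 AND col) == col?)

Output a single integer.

1962 in binary = 11110101010
popcount(1962) = number of 1-bits in 11110101010 = 7
A col c satisfies (1962 AND c) == c iff every set bit of c is also set in 1962; each of the 7 set bits of 1962 can independently be on or off in c.
count = 2^7 = 128

Answer: 128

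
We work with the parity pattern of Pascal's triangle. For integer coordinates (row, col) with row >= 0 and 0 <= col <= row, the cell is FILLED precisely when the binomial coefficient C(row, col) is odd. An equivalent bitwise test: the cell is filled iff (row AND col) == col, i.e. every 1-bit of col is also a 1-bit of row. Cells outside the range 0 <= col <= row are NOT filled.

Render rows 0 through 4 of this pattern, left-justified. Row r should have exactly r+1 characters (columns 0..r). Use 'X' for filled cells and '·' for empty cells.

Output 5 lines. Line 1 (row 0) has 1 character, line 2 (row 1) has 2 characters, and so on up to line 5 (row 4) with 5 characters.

Answer: X
XX
X·X
XXXX
X···X

Derivation:
r0=0: X
r1=1: XX
r2=10: X·X
r3=11: XXXX
r4=100: X···X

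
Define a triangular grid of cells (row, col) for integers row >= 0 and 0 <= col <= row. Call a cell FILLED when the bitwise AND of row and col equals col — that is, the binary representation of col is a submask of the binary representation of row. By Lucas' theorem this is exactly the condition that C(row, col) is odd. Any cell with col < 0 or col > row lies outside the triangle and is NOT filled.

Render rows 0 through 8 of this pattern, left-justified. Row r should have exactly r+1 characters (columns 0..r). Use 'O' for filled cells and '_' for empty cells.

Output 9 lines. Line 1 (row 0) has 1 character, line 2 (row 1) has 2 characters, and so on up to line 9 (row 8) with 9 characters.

r0=0: O
r1=1: OO
r2=10: O_O
r3=11: OOOO
r4=100: O___O
r5=101: OO__OO
r6=110: O_O_O_O
r7=111: OOOOOOOO
r8=1000: O_______O

Answer: O
OO
O_O
OOOO
O___O
OO__OO
O_O_O_O
OOOOOOOO
O_______O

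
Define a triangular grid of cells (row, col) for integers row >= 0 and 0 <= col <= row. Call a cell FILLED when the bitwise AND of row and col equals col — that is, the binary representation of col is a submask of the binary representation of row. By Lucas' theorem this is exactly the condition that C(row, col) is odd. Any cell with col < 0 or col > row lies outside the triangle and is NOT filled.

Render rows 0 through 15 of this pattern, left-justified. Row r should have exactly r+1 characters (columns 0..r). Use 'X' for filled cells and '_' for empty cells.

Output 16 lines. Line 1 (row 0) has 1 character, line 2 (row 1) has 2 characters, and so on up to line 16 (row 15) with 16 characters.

r0=0: X
r1=1: XX
r2=10: X_X
r3=11: XXXX
r4=100: X___X
r5=101: XX__XX
r6=110: X_X_X_X
r7=111: XXXXXXXX
r8=1000: X_______X
r9=1001: XX______XX
r10=1010: X_X_____X_X
r11=1011: XXXX____XXXX
r12=1100: X___X___X___X
r13=1101: XX__XX__XX__XX
r14=1110: X_X_X_X_X_X_X_X
r15=1111: XXXXXXXXXXXXXXXX

Answer: X
XX
X_X
XXXX
X___X
XX__XX
X_X_X_X
XXXXXXXX
X_______X
XX______XX
X_X_____X_X
XXXX____XXXX
X___X___X___X
XX__XX__XX__XX
X_X_X_X_X_X_X_X
XXXXXXXXXXXXXXXX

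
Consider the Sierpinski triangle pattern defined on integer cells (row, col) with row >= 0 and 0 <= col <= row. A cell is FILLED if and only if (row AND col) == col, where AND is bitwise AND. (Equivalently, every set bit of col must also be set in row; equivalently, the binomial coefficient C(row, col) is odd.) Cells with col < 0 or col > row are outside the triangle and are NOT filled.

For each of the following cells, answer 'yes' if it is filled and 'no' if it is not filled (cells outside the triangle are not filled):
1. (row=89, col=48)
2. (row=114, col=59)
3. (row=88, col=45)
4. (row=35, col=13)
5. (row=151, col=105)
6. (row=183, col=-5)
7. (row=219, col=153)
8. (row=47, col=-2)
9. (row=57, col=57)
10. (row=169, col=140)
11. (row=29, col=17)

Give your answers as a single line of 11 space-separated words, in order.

Answer: no no no no no no yes no yes no yes

Derivation:
(89,48): row=0b1011001, col=0b110000, row AND col = 0b10000 = 16; 16 != 48 -> empty
(114,59): row=0b1110010, col=0b111011, row AND col = 0b110010 = 50; 50 != 59 -> empty
(88,45): row=0b1011000, col=0b101101, row AND col = 0b1000 = 8; 8 != 45 -> empty
(35,13): row=0b100011, col=0b1101, row AND col = 0b1 = 1; 1 != 13 -> empty
(151,105): row=0b10010111, col=0b1101001, row AND col = 0b1 = 1; 1 != 105 -> empty
(183,-5): col outside [0, 183] -> not filled
(219,153): row=0b11011011, col=0b10011001, row AND col = 0b10011001 = 153; 153 == 153 -> filled
(47,-2): col outside [0, 47] -> not filled
(57,57): row=0b111001, col=0b111001, row AND col = 0b111001 = 57; 57 == 57 -> filled
(169,140): row=0b10101001, col=0b10001100, row AND col = 0b10001000 = 136; 136 != 140 -> empty
(29,17): row=0b11101, col=0b10001, row AND col = 0b10001 = 17; 17 == 17 -> filled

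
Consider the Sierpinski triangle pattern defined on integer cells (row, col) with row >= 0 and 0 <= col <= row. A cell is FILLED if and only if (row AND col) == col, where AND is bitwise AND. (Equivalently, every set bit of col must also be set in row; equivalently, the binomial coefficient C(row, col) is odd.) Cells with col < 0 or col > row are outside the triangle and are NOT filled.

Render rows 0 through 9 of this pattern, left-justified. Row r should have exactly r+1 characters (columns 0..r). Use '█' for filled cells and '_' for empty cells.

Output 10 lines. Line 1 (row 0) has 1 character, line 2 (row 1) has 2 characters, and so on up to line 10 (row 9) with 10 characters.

Answer: █
██
█_█
████
█___█
██__██
█_█_█_█
████████
█_______█
██______██

Derivation:
r0=0: █
r1=1: ██
r2=10: █_█
r3=11: ████
r4=100: █___█
r5=101: ██__██
r6=110: █_█_█_█
r7=111: ████████
r8=1000: █_______█
r9=1001: ██______██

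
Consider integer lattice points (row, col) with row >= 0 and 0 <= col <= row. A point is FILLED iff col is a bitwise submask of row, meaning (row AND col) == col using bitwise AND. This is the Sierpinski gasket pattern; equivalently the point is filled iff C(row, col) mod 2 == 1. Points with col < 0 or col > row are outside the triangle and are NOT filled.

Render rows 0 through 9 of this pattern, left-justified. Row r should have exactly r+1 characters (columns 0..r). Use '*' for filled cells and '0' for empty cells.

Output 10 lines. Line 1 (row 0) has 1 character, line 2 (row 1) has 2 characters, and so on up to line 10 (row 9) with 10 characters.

r0=0: *
r1=1: **
r2=10: *0*
r3=11: ****
r4=100: *000*
r5=101: **00**
r6=110: *0*0*0*
r7=111: ********
r8=1000: *0000000*
r9=1001: **000000**

Answer: *
**
*0*
****
*000*
**00**
*0*0*0*
********
*0000000*
**000000**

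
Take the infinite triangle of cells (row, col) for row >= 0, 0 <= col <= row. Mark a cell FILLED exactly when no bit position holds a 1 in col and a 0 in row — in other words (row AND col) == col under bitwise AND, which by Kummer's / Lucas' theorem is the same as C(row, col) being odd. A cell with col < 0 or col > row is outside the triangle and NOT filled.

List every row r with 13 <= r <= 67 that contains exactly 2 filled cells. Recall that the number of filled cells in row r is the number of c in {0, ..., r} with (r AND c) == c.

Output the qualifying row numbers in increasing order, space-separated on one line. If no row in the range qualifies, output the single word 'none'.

Row r has 2^popcount(r) filled cells, so we need popcount(r) = log2(2) = 1.
Scan r = 13..67 and keep those with exactly 1 one-bits:
r=13=1101 popcount=3 -> skip
r=14=1110 popcount=3 -> skip
r=15=1111 popcount=4 -> skip
r=16=10000 popcount=1 -> KEEP
r=17=10001 popcount=2 -> skip
r=18=10010 popcount=2 -> skip
r=19=10011 popcount=3 -> skip
r=20=10100 popcount=2 -> skip
r=21=10101 popcount=3 -> skip
r=22=10110 popcount=3 -> skip
r=23=10111 popcount=4 -> skip
r=24=11000 popcount=2 -> skip
r=25=11001 popcount=3 -> skip
r=26=11010 popcount=3 -> skip
r=27=11011 popcount=4 -> skip
r=28=11100 popcount=3 -> skip
r=29=11101 popcount=4 -> skip
r=30=11110 popcount=4 -> skip
r=31=11111 popcount=5 -> skip
r=32=100000 popcount=1 -> KEEP
r=33=100001 popcount=2 -> skip
r=34=100010 popcount=2 -> skip
r=35=100011 popcount=3 -> skip
r=36=100100 popcount=2 -> skip
r=37=100101 popcount=3 -> skip
r=38=100110 popcount=3 -> skip
r=39=100111 popcount=4 -> skip
r=40=101000 popcount=2 -> skip
r=41=101001 popcount=3 -> skip
r=42=101010 popcount=3 -> skip
r=43=101011 popcount=4 -> skip
r=44=101100 popcount=3 -> skip
r=45=101101 popcount=4 -> skip
r=46=101110 popcount=4 -> skip
r=47=101111 popcount=5 -> skip
r=48=110000 popcount=2 -> skip
r=49=110001 popcount=3 -> skip
r=50=110010 popcount=3 -> skip
r=51=110011 popcount=4 -> skip
r=52=110100 popcount=3 -> skip
r=53=110101 popcount=4 -> skip
r=54=110110 popcount=4 -> skip
r=55=110111 popcount=5 -> skip
r=56=111000 popcount=3 -> skip
r=57=111001 popcount=4 -> skip
r=58=111010 popcount=4 -> skip
r=59=111011 popcount=5 -> skip
r=60=111100 popcount=4 -> skip
r=61=111101 popcount=5 -> skip
r=62=111110 popcount=5 -> skip
r=63=111111 popcount=6 -> skip
r=64=1000000 popcount=1 -> KEEP
r=65=1000001 popcount=2 -> skip
r=66=1000010 popcount=2 -> skip
r=67=1000011 popcount=3 -> skip
Kept rows: 16 32 64

Answer: 16 32 64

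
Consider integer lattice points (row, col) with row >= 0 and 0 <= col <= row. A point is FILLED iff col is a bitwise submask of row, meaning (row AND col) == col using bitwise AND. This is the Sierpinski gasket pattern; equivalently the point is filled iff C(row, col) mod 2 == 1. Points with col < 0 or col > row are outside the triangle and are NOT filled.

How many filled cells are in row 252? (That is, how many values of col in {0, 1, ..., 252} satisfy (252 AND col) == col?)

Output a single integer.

Answer: 64

Derivation:
252 in binary = 11111100
popcount(252) = number of 1-bits in 11111100 = 6
A col c satisfies (252 AND c) == c iff every set bit of c is also set in 252; each of the 6 set bits of 252 can independently be on or off in c.
count = 2^6 = 64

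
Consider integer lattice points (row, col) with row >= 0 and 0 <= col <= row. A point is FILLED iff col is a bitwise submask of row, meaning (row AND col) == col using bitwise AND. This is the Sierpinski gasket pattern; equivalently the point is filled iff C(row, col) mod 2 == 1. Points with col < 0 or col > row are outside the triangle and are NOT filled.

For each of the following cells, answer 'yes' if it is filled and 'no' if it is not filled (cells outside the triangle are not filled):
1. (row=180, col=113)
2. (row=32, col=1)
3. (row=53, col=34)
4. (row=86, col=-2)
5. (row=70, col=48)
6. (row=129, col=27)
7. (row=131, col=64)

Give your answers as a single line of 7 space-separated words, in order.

Answer: no no no no no no no

Derivation:
(180,113): row=0b10110100, col=0b1110001, row AND col = 0b110000 = 48; 48 != 113 -> empty
(32,1): row=0b100000, col=0b1, row AND col = 0b0 = 0; 0 != 1 -> empty
(53,34): row=0b110101, col=0b100010, row AND col = 0b100000 = 32; 32 != 34 -> empty
(86,-2): col outside [0, 86] -> not filled
(70,48): row=0b1000110, col=0b110000, row AND col = 0b0 = 0; 0 != 48 -> empty
(129,27): row=0b10000001, col=0b11011, row AND col = 0b1 = 1; 1 != 27 -> empty
(131,64): row=0b10000011, col=0b1000000, row AND col = 0b0 = 0; 0 != 64 -> empty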